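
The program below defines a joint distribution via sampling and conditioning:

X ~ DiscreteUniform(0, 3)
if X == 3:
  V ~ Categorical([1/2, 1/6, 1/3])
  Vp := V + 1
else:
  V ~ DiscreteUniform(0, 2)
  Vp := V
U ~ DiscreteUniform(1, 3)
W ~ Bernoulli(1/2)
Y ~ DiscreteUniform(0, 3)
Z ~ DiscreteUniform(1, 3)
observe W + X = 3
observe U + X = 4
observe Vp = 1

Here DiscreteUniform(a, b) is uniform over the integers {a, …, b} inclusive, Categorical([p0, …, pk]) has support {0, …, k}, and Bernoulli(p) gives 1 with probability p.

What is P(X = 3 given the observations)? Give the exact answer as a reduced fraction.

Enumerate traces; 24 have nonzero weight after conditioning:
  (X=2, V=1, U=2, W=1, Y=0, Z=1) weight 1/864
  (X=2, V=1, U=2, W=1, Y=0, Z=2) weight 1/864
  (X=2, V=1, U=2, W=1, Y=0, Z=3) weight 1/864
  (X=2, V=1, U=2, W=1, Y=1, Z=1) weight 1/864
  (X=2, V=1, U=2, W=1, Y=1, Z=2) weight 1/864
  (X=2, V=1, U=2, W=1, Y=1, Z=3) weight 1/864
  (X=2, V=1, U=2, W=1, Y=2, Z=1) weight 1/864
  (X=2, V=1, U=2, W=1, Y=2, Z=2) weight 1/864
  (X=3, V=0, U=1, W=0, Y=0, Z=1) weight 1/576
  … 15 more
Group by X:
  weight(X=2) = 1/72
  weight(X=3) = 1/48
Total weight = 1/72 + 1/48 = 5/144
P(X=2 | obs) = 1/72 / 5/144 = 2/5
P(X=3 | obs) = 1/48 / 5/144 = 3/5

P(X = 3 | obs) = 3/5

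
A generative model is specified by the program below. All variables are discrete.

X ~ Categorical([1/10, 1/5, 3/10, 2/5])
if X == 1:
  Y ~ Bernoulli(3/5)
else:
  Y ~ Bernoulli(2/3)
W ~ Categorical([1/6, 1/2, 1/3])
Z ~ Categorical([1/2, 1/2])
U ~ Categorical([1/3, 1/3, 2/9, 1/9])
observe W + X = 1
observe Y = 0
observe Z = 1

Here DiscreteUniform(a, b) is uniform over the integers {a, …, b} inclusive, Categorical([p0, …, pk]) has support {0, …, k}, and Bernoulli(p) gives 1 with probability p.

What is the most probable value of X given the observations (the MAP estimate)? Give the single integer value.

Enumerate traces; 8 have nonzero weight after conditioning:
  (X=0, Y=0, W=1, Z=1, U=0) weight 1/360
  (X=0, Y=0, W=1, Z=1, U=1) weight 1/360
  (X=0, Y=0, W=1, Z=1, U=2) weight 1/540
  (X=0, Y=0, W=1, Z=1, U=3) weight 1/1080
  (X=1, Y=0, W=0, Z=1, U=0) weight 1/450
  (X=1, Y=0, W=0, Z=1, U=1) weight 1/450
  (X=1, Y=0, W=0, Z=1, U=2) weight 1/675
  (X=1, Y=0, W=0, Z=1, U=3) weight 1/1350
Group by X:
  weight(X=0) = 1/120
  weight(X=1) = 1/150
Total weight = 1/120 + 1/150 = 3/200
P(X=0 | obs) = 1/120 / 3/200 = 5/9
P(X=1 | obs) = 1/150 / 3/200 = 4/9
argmax = 0

argmax_v P(X = v | obs) = 0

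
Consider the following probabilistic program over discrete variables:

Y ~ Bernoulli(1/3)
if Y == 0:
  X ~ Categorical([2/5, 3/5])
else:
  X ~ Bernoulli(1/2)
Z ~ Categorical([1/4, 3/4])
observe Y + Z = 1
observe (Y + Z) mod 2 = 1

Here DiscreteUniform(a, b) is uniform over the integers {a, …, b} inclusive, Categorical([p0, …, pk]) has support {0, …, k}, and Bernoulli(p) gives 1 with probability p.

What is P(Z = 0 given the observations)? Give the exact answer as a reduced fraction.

P(Z = 0 | obs) = 1/7

Enumerate traces; 4 have nonzero weight after conditioning:
  (Y=0, X=0, Z=1) weight 1/5
  (Y=0, X=1, Z=1) weight 3/10
  (Y=1, X=0, Z=0) weight 1/24
  (Y=1, X=1, Z=0) weight 1/24
Group by Z:
  weight(Z=0) = 1/12
  weight(Z=1) = 1/2
Total weight = 1/12 + 1/2 = 7/12
P(Z=0 | obs) = 1/12 / 7/12 = 1/7
P(Z=1 | obs) = 1/2 / 7/12 = 6/7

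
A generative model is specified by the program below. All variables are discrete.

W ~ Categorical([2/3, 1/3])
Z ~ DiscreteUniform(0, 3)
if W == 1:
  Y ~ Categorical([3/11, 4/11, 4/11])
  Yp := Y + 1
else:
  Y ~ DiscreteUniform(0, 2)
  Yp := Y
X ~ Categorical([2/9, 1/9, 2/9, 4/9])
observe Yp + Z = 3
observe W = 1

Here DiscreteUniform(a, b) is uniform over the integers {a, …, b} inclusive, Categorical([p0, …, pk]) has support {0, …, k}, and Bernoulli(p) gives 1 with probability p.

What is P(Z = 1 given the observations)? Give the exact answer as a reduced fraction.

Enumerate traces; 12 have nonzero weight after conditioning:
  (W=1, Z=0, Y=2, X=0) weight 2/297
  (W=1, Z=0, Y=2, X=1) weight 1/297
  (W=1, Z=0, Y=2, X=2) weight 2/297
  (W=1, Z=0, Y=2, X=3) weight 4/297
  (W=1, Z=1, Y=1, X=0) weight 2/297
  (W=1, Z=1, Y=1, X=1) weight 1/297
  (W=1, Z=1, Y=1, X=2) weight 2/297
  (W=1, Z=1, Y=1, X=3) weight 4/297
  (W=1, Z=2, Y=0, X=0) weight 1/198
  … 3 more
Group by Z:
  weight(Z=0) = 1/33
  weight(Z=1) = 1/33
  weight(Z=2) = 1/44
Total weight = 1/33 + 1/33 + 1/44 = 1/12
P(Z=0 | obs) = 1/33 / 1/12 = 4/11
P(Z=1 | obs) = 1/33 / 1/12 = 4/11
P(Z=2 | obs) = 1/44 / 1/12 = 3/11

P(Z = 1 | obs) = 4/11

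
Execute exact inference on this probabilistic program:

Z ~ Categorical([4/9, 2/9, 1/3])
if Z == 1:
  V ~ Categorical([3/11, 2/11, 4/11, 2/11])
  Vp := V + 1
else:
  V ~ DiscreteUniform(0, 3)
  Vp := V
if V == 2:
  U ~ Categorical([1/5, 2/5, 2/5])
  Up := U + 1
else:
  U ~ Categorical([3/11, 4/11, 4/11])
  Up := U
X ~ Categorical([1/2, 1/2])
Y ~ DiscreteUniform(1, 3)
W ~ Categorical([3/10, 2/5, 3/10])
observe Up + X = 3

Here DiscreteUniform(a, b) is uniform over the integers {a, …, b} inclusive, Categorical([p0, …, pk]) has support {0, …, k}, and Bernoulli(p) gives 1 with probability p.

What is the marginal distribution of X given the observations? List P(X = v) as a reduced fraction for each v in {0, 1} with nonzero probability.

Enumerate traces; 135 have nonzero weight after conditioning:
  (Z=0, V=0, U=2, X=1, Y=1, W=0) weight 1/495
  (Z=0, V=0, U=2, X=1, Y=1, W=1) weight 4/1485
  (Z=0, V=0, U=2, X=1, Y=1, W=2) weight 1/495
  (Z=0, V=0, U=2, X=1, Y=2, W=0) weight 1/495
  (Z=0, V=0, U=2, X=1, Y=2, W=1) weight 4/1485
  (Z=0, V=0, U=2, X=1, Y=2, W=2) weight 1/495
  (Z=0, V=0, U=2, X=1, Y=3, W=0) weight 1/495
  (Z=0, V=0, U=2, X=1, Y=3, W=1) weight 4/1485
  (Z=0, V=2, U=2, X=0, Y=1, W=0) weight 1/450
  … 126 more
Group by X:
  weight(X=0) = 109/1980
  weight(X=1) = 4069/21780
Total weight = 109/1980 + 4069/21780 = 439/1815
P(X=0 | obs) = 109/1980 / 439/1815 = 1199/5268
P(X=1 | obs) = 4069/21780 / 439/1815 = 4069/5268

P(X=0) = 1199/5268, P(X=1) = 4069/5268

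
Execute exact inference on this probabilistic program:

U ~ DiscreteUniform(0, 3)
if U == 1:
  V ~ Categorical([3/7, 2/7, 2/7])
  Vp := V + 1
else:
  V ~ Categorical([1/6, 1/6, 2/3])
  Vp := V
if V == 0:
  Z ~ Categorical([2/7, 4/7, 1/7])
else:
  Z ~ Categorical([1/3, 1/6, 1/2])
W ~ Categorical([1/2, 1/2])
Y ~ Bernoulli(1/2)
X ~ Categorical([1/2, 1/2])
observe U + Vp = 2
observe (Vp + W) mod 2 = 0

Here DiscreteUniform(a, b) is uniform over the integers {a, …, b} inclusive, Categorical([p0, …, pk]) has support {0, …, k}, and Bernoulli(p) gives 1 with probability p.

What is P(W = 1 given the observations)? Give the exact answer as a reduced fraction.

P(W = 1 | obs) = 18/53

Enumerate traces; 36 have nonzero weight after conditioning:
  (U=0, V=2, Z=0, W=0, Y=0, X=0) weight 1/144
  (U=0, V=2, Z=0, W=0, Y=0, X=1) weight 1/144
  (U=0, V=2, Z=0, W=0, Y=1, X=0) weight 1/144
  (U=0, V=2, Z=0, W=0, Y=1, X=1) weight 1/144
  (U=0, V=2, Z=1, W=0, Y=0, X=0) weight 1/288
  (U=0, V=2, Z=1, W=0, Y=0, X=1) weight 1/288
  (U=0, V=2, Z=1, W=0, Y=1, X=0) weight 1/288
  (U=0, V=2, Z=1, W=0, Y=1, X=1) weight 1/288
  (U=1, V=0, Z=0, W=1, Y=0, X=0) weight 3/784
  … 27 more
Group by W:
  weight(W=0) = 5/48
  weight(W=1) = 3/56
Total weight = 5/48 + 3/56 = 53/336
P(W=0 | obs) = 5/48 / 53/336 = 35/53
P(W=1 | obs) = 3/56 / 53/336 = 18/53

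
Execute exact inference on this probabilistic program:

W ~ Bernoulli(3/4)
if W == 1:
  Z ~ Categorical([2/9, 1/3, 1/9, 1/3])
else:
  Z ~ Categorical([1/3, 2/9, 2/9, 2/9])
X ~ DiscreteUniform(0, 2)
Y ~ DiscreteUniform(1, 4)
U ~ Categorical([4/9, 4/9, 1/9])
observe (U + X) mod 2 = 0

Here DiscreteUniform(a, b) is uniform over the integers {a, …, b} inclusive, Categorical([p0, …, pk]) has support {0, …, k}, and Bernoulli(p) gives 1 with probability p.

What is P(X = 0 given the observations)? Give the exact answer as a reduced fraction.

Enumerate traces; 160 have nonzero weight after conditioning:
  (W=0, Z=0, X=0, Y=1, U=0) weight 1/324
  (W=0, Z=0, X=0, Y=1, U=2) weight 1/1296
  (W=0, Z=0, X=0, Y=2, U=0) weight 1/324
  (W=0, Z=0, X=0, Y=2, U=2) weight 1/1296
  (W=0, Z=0, X=0, Y=3, U=0) weight 1/324
  (W=0, Z=0, X=0, Y=3, U=2) weight 1/1296
  (W=0, Z=0, X=0, Y=4, U=0) weight 1/324
  (W=0, Z=0, X=0, Y=4, U=2) weight 1/1296
  (W=0, Z=0, X=1, Y=1, U=1) weight 1/324
  (W=0, Z=0, X=2, Y=1, U=0) weight 1/324
  … 150 more
Group by X:
  weight(X=0) = 5/27
  weight(X=1) = 4/27
  weight(X=2) = 5/27
Total weight = 5/27 + 4/27 + 5/27 = 14/27
P(X=0 | obs) = 5/27 / 14/27 = 5/14
P(X=1 | obs) = 4/27 / 14/27 = 2/7
P(X=2 | obs) = 5/27 / 14/27 = 5/14

P(X = 0 | obs) = 5/14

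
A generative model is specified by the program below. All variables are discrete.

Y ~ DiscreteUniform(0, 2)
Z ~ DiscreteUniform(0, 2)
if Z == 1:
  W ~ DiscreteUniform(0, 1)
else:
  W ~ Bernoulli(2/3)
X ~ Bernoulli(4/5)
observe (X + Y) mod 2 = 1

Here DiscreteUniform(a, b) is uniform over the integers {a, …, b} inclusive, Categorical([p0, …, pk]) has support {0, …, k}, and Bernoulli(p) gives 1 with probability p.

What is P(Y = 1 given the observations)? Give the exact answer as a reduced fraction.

P(Y = 1 | obs) = 1/9

Enumerate traces; 18 have nonzero weight after conditioning:
  (Y=0, Z=0, W=0, X=1) weight 4/135
  (Y=0, Z=0, W=1, X=1) weight 8/135
  (Y=0, Z=1, W=0, X=1) weight 2/45
  (Y=0, Z=1, W=1, X=1) weight 2/45
  (Y=0, Z=2, W=0, X=1) weight 4/135
  (Y=0, Z=2, W=1, X=1) weight 8/135
  (Y=1, Z=0, W=0, X=0) weight 1/135
  (Y=1, Z=0, W=1, X=0) weight 2/135
  (Y=2, Z=0, W=0, X=1) weight 4/135
  … 9 more
Group by Y:
  weight(Y=0) = 4/15
  weight(Y=1) = 1/15
  weight(Y=2) = 4/15
Total weight = 4/15 + 1/15 + 4/15 = 3/5
P(Y=0 | obs) = 4/15 / 3/5 = 4/9
P(Y=1 | obs) = 1/15 / 3/5 = 1/9
P(Y=2 | obs) = 4/15 / 3/5 = 4/9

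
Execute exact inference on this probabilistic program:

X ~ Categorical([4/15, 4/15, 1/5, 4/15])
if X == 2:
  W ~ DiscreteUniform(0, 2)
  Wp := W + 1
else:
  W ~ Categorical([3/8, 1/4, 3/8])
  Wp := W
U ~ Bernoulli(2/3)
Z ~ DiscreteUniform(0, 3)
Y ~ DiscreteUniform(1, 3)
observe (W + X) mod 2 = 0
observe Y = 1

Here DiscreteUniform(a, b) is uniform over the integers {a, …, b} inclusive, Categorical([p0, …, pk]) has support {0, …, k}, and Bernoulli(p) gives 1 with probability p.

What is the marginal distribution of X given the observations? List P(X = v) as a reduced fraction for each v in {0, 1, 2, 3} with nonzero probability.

Enumerate traces; 48 have nonzero weight after conditioning:
  (X=0, W=0, U=0, Z=0, Y=1) weight 1/360
  (X=0, W=0, U=0, Z=1, Y=1) weight 1/360
  (X=0, W=0, U=0, Z=2, Y=1) weight 1/360
  (X=0, W=0, U=0, Z=3, Y=1) weight 1/360
  (X=0, W=0, U=1, Z=0, Y=1) weight 1/180
  (X=0, W=0, U=1, Z=1, Y=1) weight 1/180
  (X=0, W=0, U=1, Z=2, Y=1) weight 1/180
  (X=0, W=0, U=1, Z=3, Y=1) weight 1/180
  (X=1, W=1, U=0, Z=0, Y=1) weight 1/540
  (X=2, W=0, U=0, Z=0, Y=1) weight 1/540
  … 38 more
Group by X:
  weight(X=0) = 1/15
  weight(X=1) = 1/45
  weight(X=2) = 2/45
  weight(X=3) = 1/45
Total weight = 1/15 + 1/45 + 2/45 + 1/45 = 7/45
P(X=0 | obs) = 1/15 / 7/45 = 3/7
P(X=1 | obs) = 1/45 / 7/45 = 1/7
P(X=2 | obs) = 2/45 / 7/45 = 2/7
P(X=3 | obs) = 1/45 / 7/45 = 1/7

P(X=0) = 3/7, P(X=1) = 1/7, P(X=2) = 2/7, P(X=3) = 1/7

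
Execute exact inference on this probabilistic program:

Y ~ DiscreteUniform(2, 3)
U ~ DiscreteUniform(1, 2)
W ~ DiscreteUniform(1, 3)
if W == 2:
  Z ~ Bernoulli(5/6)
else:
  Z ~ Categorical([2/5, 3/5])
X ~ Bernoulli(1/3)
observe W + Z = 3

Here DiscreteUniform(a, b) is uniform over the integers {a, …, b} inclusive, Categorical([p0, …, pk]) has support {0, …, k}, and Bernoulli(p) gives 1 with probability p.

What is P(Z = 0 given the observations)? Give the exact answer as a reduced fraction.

Enumerate traces; 16 have nonzero weight after conditioning:
  (Y=2, U=1, W=2, Z=1, X=0) weight 5/108
  (Y=2, U=1, W=2, Z=1, X=1) weight 5/216
  (Y=2, U=1, W=3, Z=0, X=0) weight 1/45
  (Y=2, U=1, W=3, Z=0, X=1) weight 1/90
  (Y=2, U=2, W=2, Z=1, X=0) weight 5/108
  (Y=2, U=2, W=2, Z=1, X=1) weight 5/216
  (Y=2, U=2, W=3, Z=0, X=0) weight 1/45
  (Y=2, U=2, W=3, Z=0, X=1) weight 1/90
  … 8 more
Group by Z:
  weight(Z=0) = 2/15
  weight(Z=1) = 5/18
Total weight = 2/15 + 5/18 = 37/90
P(Z=0 | obs) = 2/15 / 37/90 = 12/37
P(Z=1 | obs) = 5/18 / 37/90 = 25/37

P(Z = 0 | obs) = 12/37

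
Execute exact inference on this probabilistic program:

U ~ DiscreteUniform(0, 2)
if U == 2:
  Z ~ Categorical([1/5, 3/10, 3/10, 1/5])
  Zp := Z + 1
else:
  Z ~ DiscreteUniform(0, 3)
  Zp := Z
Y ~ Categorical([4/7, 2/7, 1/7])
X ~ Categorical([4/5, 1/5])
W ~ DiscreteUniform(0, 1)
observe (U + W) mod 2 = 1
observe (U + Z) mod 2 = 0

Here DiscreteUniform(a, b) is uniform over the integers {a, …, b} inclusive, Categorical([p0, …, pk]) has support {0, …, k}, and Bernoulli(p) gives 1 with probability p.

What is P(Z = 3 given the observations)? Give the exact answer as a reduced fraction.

P(Z = 3 | obs) = 1/6

Enumerate traces; 36 have nonzero weight after conditioning:
  (U=0, Z=0, Y=0, X=0, W=1) weight 2/105
  (U=0, Z=0, Y=0, X=1, W=1) weight 1/210
  (U=0, Z=0, Y=1, X=0, W=1) weight 1/105
  (U=0, Z=0, Y=1, X=1, W=1) weight 1/420
  (U=0, Z=0, Y=2, X=0, W=1) weight 1/210
  (U=0, Z=0, Y=2, X=1, W=1) weight 1/840
  (U=0, Z=2, Y=0, X=0, W=1) weight 2/105
  (U=0, Z=2, Y=0, X=1, W=1) weight 1/210
  (U=1, Z=1, Y=0, X=0, W=0) weight 2/105
  (U=1, Z=3, Y=0, X=0, W=0) weight 2/105
  … 26 more
Group by Z:
  weight(Z=0) = 3/40
  weight(Z=1) = 1/24
  weight(Z=2) = 11/120
  weight(Z=3) = 1/24
Total weight = 3/40 + 1/24 + 11/120 + 1/24 = 1/4
P(Z=0 | obs) = 3/40 / 1/4 = 3/10
P(Z=1 | obs) = 1/24 / 1/4 = 1/6
P(Z=2 | obs) = 11/120 / 1/4 = 11/30
P(Z=3 | obs) = 1/24 / 1/4 = 1/6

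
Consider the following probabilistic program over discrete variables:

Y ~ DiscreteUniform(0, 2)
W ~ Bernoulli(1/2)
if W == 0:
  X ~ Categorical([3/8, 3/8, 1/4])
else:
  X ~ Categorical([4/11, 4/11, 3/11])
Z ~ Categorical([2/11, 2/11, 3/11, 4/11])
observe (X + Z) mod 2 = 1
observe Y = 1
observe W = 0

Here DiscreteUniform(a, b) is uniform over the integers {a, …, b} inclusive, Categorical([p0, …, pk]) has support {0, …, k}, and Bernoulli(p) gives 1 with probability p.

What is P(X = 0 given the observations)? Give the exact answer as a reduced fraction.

P(X = 0 | obs) = 2/5

Enumerate traces; 6 have nonzero weight after conditioning:
  (Y=1, W=0, X=0, Z=1) weight 1/88
  (Y=1, W=0, X=0, Z=3) weight 1/44
  (Y=1, W=0, X=1, Z=0) weight 1/88
  (Y=1, W=0, X=1, Z=2) weight 3/176
  (Y=1, W=0, X=2, Z=1) weight 1/132
  (Y=1, W=0, X=2, Z=3) weight 1/66
Group by X:
  weight(X=0) = 3/88
  weight(X=1) = 5/176
  weight(X=2) = 1/44
Total weight = 3/88 + 5/176 + 1/44 = 15/176
P(X=0 | obs) = 3/88 / 15/176 = 2/5
P(X=1 | obs) = 5/176 / 15/176 = 1/3
P(X=2 | obs) = 1/44 / 15/176 = 4/15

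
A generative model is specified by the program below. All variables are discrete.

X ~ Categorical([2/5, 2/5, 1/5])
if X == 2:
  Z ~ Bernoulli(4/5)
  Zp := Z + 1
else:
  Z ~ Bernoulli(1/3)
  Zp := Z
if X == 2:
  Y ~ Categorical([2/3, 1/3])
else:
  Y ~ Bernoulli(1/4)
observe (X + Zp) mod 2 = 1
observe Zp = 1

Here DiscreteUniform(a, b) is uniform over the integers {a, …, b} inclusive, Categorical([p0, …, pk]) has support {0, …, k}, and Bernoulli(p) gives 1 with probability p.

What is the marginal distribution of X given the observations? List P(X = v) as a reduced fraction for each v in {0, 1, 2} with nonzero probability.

Enumerate traces; 4 have nonzero weight after conditioning:
  (X=0, Z=1, Y=0) weight 1/10
  (X=0, Z=1, Y=1) weight 1/30
  (X=2, Z=0, Y=0) weight 2/75
  (X=2, Z=0, Y=1) weight 1/75
Group by X:
  weight(X=0) = 2/15
  weight(X=2) = 1/25
Total weight = 2/15 + 1/25 = 13/75
P(X=0 | obs) = 2/15 / 13/75 = 10/13
P(X=2 | obs) = 1/25 / 13/75 = 3/13

P(X=0) = 10/13, P(X=2) = 3/13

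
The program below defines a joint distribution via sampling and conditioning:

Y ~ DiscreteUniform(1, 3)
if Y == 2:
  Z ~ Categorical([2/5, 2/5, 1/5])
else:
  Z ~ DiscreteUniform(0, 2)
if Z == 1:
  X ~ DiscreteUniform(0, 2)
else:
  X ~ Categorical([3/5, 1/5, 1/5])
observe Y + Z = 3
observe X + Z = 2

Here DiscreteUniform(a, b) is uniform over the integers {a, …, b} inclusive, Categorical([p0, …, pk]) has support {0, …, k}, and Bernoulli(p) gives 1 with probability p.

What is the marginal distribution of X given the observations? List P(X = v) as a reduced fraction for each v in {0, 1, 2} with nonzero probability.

Enumerate traces; 3 have nonzero weight after conditioning:
  (Y=1, Z=2, X=0) weight 1/15
  (Y=2, Z=1, X=1) weight 2/45
  (Y=3, Z=0, X=2) weight 1/45
Group by X:
  weight(X=0) = 1/15
  weight(X=1) = 2/45
  weight(X=2) = 1/45
Total weight = 1/15 + 2/45 + 1/45 = 2/15
P(X=0 | obs) = 1/15 / 2/15 = 1/2
P(X=1 | obs) = 2/45 / 2/15 = 1/3
P(X=2 | obs) = 1/45 / 2/15 = 1/6

P(X=0) = 1/2, P(X=1) = 1/3, P(X=2) = 1/6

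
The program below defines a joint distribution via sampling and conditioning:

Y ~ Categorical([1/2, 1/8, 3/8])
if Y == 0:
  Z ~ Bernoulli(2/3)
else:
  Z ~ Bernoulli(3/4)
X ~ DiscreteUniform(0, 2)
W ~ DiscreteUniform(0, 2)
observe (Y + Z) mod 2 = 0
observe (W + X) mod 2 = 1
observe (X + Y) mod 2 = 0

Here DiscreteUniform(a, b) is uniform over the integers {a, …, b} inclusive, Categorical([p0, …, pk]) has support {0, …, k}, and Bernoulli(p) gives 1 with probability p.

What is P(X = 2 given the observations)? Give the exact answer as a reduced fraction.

P(X = 2 | obs) = 25/68

Enumerate traces; 6 have nonzero weight after conditioning:
  (Y=0, Z=0, X=0, W=1) weight 1/54
  (Y=0, Z=0, X=2, W=1) weight 1/54
  (Y=1, Z=1, X=1, W=0) weight 1/96
  (Y=1, Z=1, X=1, W=2) weight 1/96
  (Y=2, Z=0, X=0, W=1) weight 1/96
  (Y=2, Z=0, X=2, W=1) weight 1/96
Group by X:
  weight(X=0) = 25/864
  weight(X=1) = 1/48
  weight(X=2) = 25/864
Total weight = 25/864 + 1/48 + 25/864 = 17/216
P(X=0 | obs) = 25/864 / 17/216 = 25/68
P(X=1 | obs) = 1/48 / 17/216 = 9/34
P(X=2 | obs) = 25/864 / 17/216 = 25/68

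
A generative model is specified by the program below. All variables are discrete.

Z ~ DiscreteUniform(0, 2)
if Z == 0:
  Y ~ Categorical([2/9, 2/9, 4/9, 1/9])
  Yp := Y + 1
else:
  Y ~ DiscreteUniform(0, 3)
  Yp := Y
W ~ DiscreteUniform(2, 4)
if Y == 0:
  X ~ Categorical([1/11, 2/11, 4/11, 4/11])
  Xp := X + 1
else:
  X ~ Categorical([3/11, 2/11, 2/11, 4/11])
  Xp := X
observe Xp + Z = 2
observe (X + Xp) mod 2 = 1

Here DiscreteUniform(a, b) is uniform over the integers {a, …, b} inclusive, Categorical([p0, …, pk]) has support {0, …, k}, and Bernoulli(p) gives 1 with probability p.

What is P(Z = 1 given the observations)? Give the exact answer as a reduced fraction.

Enumerate traces; 6 have nonzero weight after conditioning:
  (Z=0, Y=0, W=2, X=1) weight 4/891
  (Z=0, Y=0, W=3, X=1) weight 4/891
  (Z=0, Y=0, W=4, X=1) weight 4/891
  (Z=1, Y=0, W=2, X=0) weight 1/396
  (Z=1, Y=0, W=3, X=0) weight 1/396
  (Z=1, Y=0, W=4, X=0) weight 1/396
Group by Z:
  weight(Z=0) = 4/297
  weight(Z=1) = 1/132
Total weight = 4/297 + 1/132 = 25/1188
P(Z=0 | obs) = 4/297 / 25/1188 = 16/25
P(Z=1 | obs) = 1/132 / 25/1188 = 9/25

P(Z = 1 | obs) = 9/25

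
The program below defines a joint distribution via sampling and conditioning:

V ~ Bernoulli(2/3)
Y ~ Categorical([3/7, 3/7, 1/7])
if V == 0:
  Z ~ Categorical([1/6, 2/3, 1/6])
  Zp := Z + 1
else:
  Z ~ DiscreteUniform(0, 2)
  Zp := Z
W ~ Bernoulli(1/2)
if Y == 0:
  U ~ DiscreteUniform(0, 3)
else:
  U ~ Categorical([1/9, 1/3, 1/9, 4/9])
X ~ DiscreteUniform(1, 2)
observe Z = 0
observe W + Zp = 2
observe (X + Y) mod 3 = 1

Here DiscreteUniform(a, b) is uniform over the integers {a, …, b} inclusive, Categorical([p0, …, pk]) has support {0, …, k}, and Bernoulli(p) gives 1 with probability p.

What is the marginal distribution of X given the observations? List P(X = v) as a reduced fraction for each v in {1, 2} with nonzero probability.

Enumerate traces; 8 have nonzero weight after conditioning:
  (V=0, Y=0, Z=0, W=1, U=0, X=1) weight 1/672
  (V=0, Y=0, Z=0, W=1, U=1, X=1) weight 1/672
  (V=0, Y=0, Z=0, W=1, U=2, X=1) weight 1/672
  (V=0, Y=0, Z=0, W=1, U=3, X=1) weight 1/672
  (V=0, Y=2, Z=0, W=1, U=0, X=2) weight 1/4536
  (V=0, Y=2, Z=0, W=1, U=1, X=2) weight 1/1512
  (V=0, Y=2, Z=0, W=1, U=2, X=2) weight 1/4536
  (V=0, Y=2, Z=0, W=1, U=3, X=2) weight 1/1134
Group by X:
  weight(X=1) = 1/168
  weight(X=2) = 1/504
Total weight = 1/168 + 1/504 = 1/126
P(X=1 | obs) = 1/168 / 1/126 = 3/4
P(X=2 | obs) = 1/504 / 1/126 = 1/4

P(X=1) = 3/4, P(X=2) = 1/4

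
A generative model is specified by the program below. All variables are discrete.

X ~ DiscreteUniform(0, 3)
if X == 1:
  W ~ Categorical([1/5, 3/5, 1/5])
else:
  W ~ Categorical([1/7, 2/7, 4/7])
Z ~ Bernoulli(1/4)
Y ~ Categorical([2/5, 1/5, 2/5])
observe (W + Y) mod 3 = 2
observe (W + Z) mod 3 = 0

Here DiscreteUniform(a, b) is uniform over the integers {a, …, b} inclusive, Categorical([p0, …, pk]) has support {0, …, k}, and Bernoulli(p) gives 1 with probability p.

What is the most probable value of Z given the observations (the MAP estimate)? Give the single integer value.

argmax_v P(Z = v | obs) = 1

Enumerate traces; 8 have nonzero weight after conditioning:
  (X=0, W=0, Z=0, Y=2) weight 3/280
  (X=0, W=2, Z=1, Y=0) weight 1/70
  (X=1, W=0, Z=0, Y=2) weight 3/200
  (X=1, W=2, Z=1, Y=0) weight 1/200
  (X=2, W=0, Z=0, Y=2) weight 3/280
  (X=2, W=2, Z=1, Y=0) weight 1/70
  (X=3, W=0, Z=0, Y=2) weight 3/280
  (X=3, W=2, Z=1, Y=0) weight 1/70
Group by Z:
  weight(Z=0) = 33/700
  weight(Z=1) = 67/1400
Total weight = 33/700 + 67/1400 = 19/200
P(Z=0 | obs) = 33/700 / 19/200 = 66/133
P(Z=1 | obs) = 67/1400 / 19/200 = 67/133
argmax = 1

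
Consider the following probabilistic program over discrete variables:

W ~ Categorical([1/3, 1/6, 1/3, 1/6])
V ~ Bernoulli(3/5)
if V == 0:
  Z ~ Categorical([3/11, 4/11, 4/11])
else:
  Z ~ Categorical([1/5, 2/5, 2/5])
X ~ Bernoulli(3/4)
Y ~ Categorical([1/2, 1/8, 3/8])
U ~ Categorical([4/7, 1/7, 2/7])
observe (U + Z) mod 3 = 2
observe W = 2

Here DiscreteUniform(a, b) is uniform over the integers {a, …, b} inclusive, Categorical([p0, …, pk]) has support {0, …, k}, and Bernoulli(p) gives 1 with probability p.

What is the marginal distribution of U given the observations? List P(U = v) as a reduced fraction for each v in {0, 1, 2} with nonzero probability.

Enumerate traces; 36 have nonzero weight after conditioning:
  (W=2, V=0, Z=0, X=0, Y=0, U=2) weight 1/770
  (W=2, V=0, Z=0, X=0, Y=1, U=2) weight 1/3080
  (W=2, V=0, Z=0, X=0, Y=2, U=2) weight 3/3080
  (W=2, V=0, Z=0, X=1, Y=0, U=2) weight 3/770
  (W=2, V=0, Z=0, X=1, Y=1, U=2) weight 3/3080
  (W=2, V=0, Z=0, X=1, Y=2, U=2) weight 9/3080
  (W=2, V=0, Z=1, X=0, Y=0, U=1) weight 1/1155
  (W=2, V=0, Z=1, X=0, Y=1, U=1) weight 1/4620
  (W=2, V=0, Z=2, X=0, Y=0, U=0) weight 4/1155
  … 27 more
Group by U:
  weight(U=0) = 424/5775
  weight(U=1) = 106/5775
  weight(U=2) = 6/275
Total weight = 424/5775 + 106/5775 + 6/275 = 656/5775
P(U=0 | obs) = 424/5775 / 656/5775 = 53/82
P(U=1 | obs) = 106/5775 / 656/5775 = 53/328
P(U=2 | obs) = 6/275 / 656/5775 = 63/328

P(U=0) = 53/82, P(U=1) = 53/328, P(U=2) = 63/328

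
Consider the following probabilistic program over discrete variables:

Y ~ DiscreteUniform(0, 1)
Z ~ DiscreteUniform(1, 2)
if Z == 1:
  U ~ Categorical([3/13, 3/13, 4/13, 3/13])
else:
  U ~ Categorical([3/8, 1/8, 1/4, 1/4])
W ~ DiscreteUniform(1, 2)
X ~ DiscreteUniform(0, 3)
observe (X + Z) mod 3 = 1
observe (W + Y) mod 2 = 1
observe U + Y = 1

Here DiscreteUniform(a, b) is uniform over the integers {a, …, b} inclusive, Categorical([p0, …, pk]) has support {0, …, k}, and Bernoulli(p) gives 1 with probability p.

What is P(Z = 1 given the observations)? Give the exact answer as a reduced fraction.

P(Z = 1 | obs) = 24/37

Enumerate traces; 6 have nonzero weight after conditioning:
  (Y=0, Z=1, U=1, W=1, X=0) weight 3/416
  (Y=0, Z=1, U=1, W=1, X=3) weight 3/416
  (Y=0, Z=2, U=1, W=1, X=2) weight 1/256
  (Y=1, Z=1, U=0, W=2, X=0) weight 3/416
  (Y=1, Z=1, U=0, W=2, X=3) weight 3/416
  (Y=1, Z=2, U=0, W=2, X=2) weight 3/256
Group by Z:
  weight(Z=1) = 3/104
  weight(Z=2) = 1/64
Total weight = 3/104 + 1/64 = 37/832
P(Z=1 | obs) = 3/104 / 37/832 = 24/37
P(Z=2 | obs) = 1/64 / 37/832 = 13/37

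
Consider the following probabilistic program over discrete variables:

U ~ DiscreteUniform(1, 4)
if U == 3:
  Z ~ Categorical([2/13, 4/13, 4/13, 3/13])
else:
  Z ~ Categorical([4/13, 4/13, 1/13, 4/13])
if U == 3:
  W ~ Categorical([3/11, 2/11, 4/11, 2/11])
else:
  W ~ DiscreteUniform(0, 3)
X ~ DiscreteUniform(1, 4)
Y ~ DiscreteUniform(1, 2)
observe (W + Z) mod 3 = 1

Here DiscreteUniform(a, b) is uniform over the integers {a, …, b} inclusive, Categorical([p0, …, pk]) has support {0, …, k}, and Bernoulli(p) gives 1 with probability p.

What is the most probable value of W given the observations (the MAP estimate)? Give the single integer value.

argmax_v P(W = v | obs) = 1

Enumerate traces; 160 have nonzero weight after conditioning:
  (U=1, Z=0, W=1, X=1, Y=1) weight 1/416
  (U=1, Z=0, W=1, X=1, Y=2) weight 1/416
  (U=1, Z=0, W=1, X=2, Y=1) weight 1/416
  (U=1, Z=0, W=1, X=2, Y=2) weight 1/416
  (U=1, Z=0, W=1, X=3, Y=1) weight 1/416
  (U=1, Z=0, W=1, X=3, Y=2) weight 1/416
  (U=1, Z=0, W=1, X=4, Y=1) weight 1/416
  (U=1, Z=0, W=1, X=4, Y=2) weight 1/416
  (U=1, Z=1, W=0, X=1, Y=1) weight 1/416
  (U=1, Z=1, W=3, X=1, Y=1) weight 1/416
  … 150 more
Group by W:
  weight(W=0) = 45/572
  weight(W=1) = 19/143
  weight(W=2) = 97/2288
  weight(W=3) = 41/572
Total weight = 45/572 + 19/143 + 97/2288 + 41/572 = 745/2288
P(W=0 | obs) = 45/572 / 745/2288 = 36/149
P(W=1 | obs) = 19/143 / 745/2288 = 304/745
P(W=2 | obs) = 97/2288 / 745/2288 = 97/745
P(W=3 | obs) = 41/572 / 745/2288 = 164/745
argmax = 1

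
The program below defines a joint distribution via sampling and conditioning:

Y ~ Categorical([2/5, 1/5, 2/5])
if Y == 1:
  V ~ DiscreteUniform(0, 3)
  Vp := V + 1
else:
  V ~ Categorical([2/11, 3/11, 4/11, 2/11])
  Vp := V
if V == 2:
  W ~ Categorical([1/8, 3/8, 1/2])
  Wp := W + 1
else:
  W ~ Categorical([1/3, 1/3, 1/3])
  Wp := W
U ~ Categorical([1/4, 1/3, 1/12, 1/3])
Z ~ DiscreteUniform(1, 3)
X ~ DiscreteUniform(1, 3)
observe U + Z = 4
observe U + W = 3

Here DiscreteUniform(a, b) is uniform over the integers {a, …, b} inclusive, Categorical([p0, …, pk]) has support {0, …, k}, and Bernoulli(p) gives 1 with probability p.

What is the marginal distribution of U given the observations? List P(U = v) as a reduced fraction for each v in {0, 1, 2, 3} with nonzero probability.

Enumerate traces; 108 have nonzero weight after conditioning:
  (Y=0, V=0, W=0, U=3, Z=1, X=1) weight 4/4455
  (Y=0, V=0, W=0, U=3, Z=1, X=2) weight 4/4455
  (Y=0, V=0, W=0, U=3, Z=1, X=3) weight 4/4455
  (Y=0, V=0, W=1, U=2, Z=2, X=1) weight 1/4455
  (Y=0, V=0, W=1, U=2, Z=2, X=2) weight 1/4455
  (Y=0, V=0, W=1, U=2, Z=2, X=3) weight 1/4455
  (Y=0, V=0, W=2, U=1, Z=3, X=1) weight 4/4455
  (Y=0, V=0, W=2, U=1, Z=3, X=2) weight 4/4455
  … 100 more
Group by U:
  weight(U=1) = 103/2376
  weight(U=2) = 367/38016
  weight(U=3) = 277/9504
Total weight = 103/2376 + 367/38016 + 277/9504 = 347/4224
P(U=1 | obs) = 103/2376 / 347/4224 = 1648/3123
P(U=2 | obs) = 367/38016 / 347/4224 = 367/3123
P(U=3 | obs) = 277/9504 / 347/4224 = 1108/3123

P(U=1) = 1648/3123, P(U=2) = 367/3123, P(U=3) = 1108/3123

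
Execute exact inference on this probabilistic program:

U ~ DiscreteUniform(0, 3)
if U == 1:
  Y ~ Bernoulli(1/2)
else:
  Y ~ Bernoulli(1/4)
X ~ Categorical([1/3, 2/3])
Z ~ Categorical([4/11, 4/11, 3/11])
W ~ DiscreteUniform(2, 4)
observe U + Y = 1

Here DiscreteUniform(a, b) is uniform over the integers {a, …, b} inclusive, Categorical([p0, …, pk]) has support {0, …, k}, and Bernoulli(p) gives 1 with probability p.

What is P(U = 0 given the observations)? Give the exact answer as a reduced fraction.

P(U = 0 | obs) = 1/3

Enumerate traces; 36 have nonzero weight after conditioning:
  (U=0, Y=1, X=0, Z=0, W=2) weight 1/396
  (U=0, Y=1, X=0, Z=0, W=3) weight 1/396
  (U=0, Y=1, X=0, Z=0, W=4) weight 1/396
  (U=0, Y=1, X=0, Z=1, W=2) weight 1/396
  (U=0, Y=1, X=0, Z=1, W=3) weight 1/396
  (U=0, Y=1, X=0, Z=1, W=4) weight 1/396
  (U=0, Y=1, X=0, Z=2, W=2) weight 1/528
  (U=0, Y=1, X=0, Z=2, W=3) weight 1/528
  (U=1, Y=0, X=0, Z=0, W=2) weight 1/198
  … 27 more
Group by U:
  weight(U=0) = 1/16
  weight(U=1) = 1/8
Total weight = 1/16 + 1/8 = 3/16
P(U=0 | obs) = 1/16 / 3/16 = 1/3
P(U=1 | obs) = 1/8 / 3/16 = 2/3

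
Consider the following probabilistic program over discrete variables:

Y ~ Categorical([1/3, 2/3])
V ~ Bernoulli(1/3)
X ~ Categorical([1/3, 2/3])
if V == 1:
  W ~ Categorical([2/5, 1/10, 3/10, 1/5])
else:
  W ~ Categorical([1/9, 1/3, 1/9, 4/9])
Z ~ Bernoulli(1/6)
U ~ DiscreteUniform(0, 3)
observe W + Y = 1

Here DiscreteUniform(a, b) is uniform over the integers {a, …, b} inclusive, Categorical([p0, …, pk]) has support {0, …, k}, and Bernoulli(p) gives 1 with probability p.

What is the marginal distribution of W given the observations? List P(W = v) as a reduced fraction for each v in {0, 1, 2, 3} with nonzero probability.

Enumerate traces; 64 have nonzero weight after conditioning:
  (Y=0, V=0, X=0, W=1, Z=0, U=0) weight 5/972
  (Y=0, V=0, X=0, W=1, Z=0, U=1) weight 5/972
  (Y=0, V=0, X=0, W=1, Z=0, U=2) weight 5/972
  (Y=0, V=0, X=0, W=1, Z=0, U=3) weight 5/972
  (Y=0, V=0, X=0, W=1, Z=1, U=0) weight 1/972
  (Y=0, V=0, X=0, W=1, Z=1, U=1) weight 1/972
  (Y=0, V=0, X=0, W=1, Z=1, U=2) weight 1/972
  (Y=0, V=0, X=0, W=1, Z=1, U=3) weight 1/972
  (Y=1, V=0, X=0, W=0, Z=0, U=0) weight 5/1458
  … 55 more
Group by W:
  weight(W=0) = 56/405
  weight(W=1) = 23/270
Total weight = 56/405 + 23/270 = 181/810
P(W=0 | obs) = 56/405 / 181/810 = 112/181
P(W=1 | obs) = 23/270 / 181/810 = 69/181

P(W=0) = 112/181, P(W=1) = 69/181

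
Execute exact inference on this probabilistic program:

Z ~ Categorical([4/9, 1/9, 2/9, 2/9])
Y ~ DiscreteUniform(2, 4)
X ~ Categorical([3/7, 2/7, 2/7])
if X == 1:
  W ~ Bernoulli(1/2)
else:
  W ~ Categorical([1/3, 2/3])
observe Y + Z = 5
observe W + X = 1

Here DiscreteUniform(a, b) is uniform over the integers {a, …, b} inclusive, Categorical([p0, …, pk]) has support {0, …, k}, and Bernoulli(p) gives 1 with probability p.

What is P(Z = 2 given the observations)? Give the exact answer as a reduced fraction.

P(Z = 2 | obs) = 2/5

Enumerate traces; 6 have nonzero weight after conditioning:
  (Z=1, Y=4, X=0, W=1) weight 2/189
  (Z=1, Y=4, X=1, W=0) weight 1/189
  (Z=2, Y=3, X=0, W=1) weight 4/189
  (Z=2, Y=3, X=1, W=0) weight 2/189
  (Z=3, Y=2, X=0, W=1) weight 4/189
  (Z=3, Y=2, X=1, W=0) weight 2/189
Group by Z:
  weight(Z=1) = 1/63
  weight(Z=2) = 2/63
  weight(Z=3) = 2/63
Total weight = 1/63 + 2/63 + 2/63 = 5/63
P(Z=1 | obs) = 1/63 / 5/63 = 1/5
P(Z=2 | obs) = 2/63 / 5/63 = 2/5
P(Z=3 | obs) = 2/63 / 5/63 = 2/5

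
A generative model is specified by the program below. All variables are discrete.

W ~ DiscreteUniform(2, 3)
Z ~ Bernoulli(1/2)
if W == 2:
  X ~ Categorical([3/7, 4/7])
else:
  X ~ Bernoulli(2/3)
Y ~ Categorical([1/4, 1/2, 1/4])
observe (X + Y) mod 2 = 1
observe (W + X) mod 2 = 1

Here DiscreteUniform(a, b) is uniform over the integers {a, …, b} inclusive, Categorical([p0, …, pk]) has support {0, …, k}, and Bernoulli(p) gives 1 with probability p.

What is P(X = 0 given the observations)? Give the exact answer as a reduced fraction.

P(X = 0 | obs) = 7/19

Enumerate traces; 6 have nonzero weight after conditioning:
  (W=2, Z=0, X=1, Y=0) weight 1/28
  (W=2, Z=0, X=1, Y=2) weight 1/28
  (W=2, Z=1, X=1, Y=0) weight 1/28
  (W=2, Z=1, X=1, Y=2) weight 1/28
  (W=3, Z=0, X=0, Y=1) weight 1/24
  (W=3, Z=1, X=0, Y=1) weight 1/24
Group by X:
  weight(X=0) = 1/12
  weight(X=1) = 1/7
Total weight = 1/12 + 1/7 = 19/84
P(X=0 | obs) = 1/12 / 19/84 = 7/19
P(X=1 | obs) = 1/7 / 19/84 = 12/19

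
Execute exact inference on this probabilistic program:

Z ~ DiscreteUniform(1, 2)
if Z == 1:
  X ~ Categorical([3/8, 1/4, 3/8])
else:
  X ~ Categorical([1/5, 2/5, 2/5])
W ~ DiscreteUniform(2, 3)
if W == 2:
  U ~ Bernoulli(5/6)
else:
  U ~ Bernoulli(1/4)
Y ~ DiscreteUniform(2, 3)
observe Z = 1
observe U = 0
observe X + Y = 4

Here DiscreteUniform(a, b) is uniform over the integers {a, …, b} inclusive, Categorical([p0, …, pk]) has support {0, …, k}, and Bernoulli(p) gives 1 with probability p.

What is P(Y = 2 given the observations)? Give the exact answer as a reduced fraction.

P(Y = 2 | obs) = 3/5

Enumerate traces; 4 have nonzero weight after conditioning:
  (Z=1, X=1, W=2, U=0, Y=3) weight 1/192
  (Z=1, X=1, W=3, U=0, Y=3) weight 3/128
  (Z=1, X=2, W=2, U=0, Y=2) weight 1/128
  (Z=1, X=2, W=3, U=0, Y=2) weight 9/256
Group by Y:
  weight(Y=2) = 11/256
  weight(Y=3) = 11/384
Total weight = 11/256 + 11/384 = 55/768
P(Y=2 | obs) = 11/256 / 55/768 = 3/5
P(Y=3 | obs) = 11/384 / 55/768 = 2/5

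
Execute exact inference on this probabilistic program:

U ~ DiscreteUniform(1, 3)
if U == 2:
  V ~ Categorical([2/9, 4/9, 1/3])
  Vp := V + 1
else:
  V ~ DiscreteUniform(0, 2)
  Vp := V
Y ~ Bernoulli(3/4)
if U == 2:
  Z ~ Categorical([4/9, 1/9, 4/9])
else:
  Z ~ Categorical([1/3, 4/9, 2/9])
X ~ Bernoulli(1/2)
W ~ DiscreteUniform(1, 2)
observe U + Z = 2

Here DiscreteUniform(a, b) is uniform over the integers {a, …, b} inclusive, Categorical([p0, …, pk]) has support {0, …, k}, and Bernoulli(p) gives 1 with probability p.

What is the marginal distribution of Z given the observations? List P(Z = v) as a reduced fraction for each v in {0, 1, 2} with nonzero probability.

Enumerate traces; 48 have nonzero weight after conditioning:
  (U=1, V=0, Y=0, Z=1, X=0, W=1) weight 1/324
  (U=1, V=0, Y=0, Z=1, X=0, W=2) weight 1/324
  (U=1, V=0, Y=0, Z=1, X=1, W=1) weight 1/324
  (U=1, V=0, Y=0, Z=1, X=1, W=2) weight 1/324
  (U=1, V=0, Y=1, Z=1, X=0, W=1) weight 1/108
  (U=1, V=0, Y=1, Z=1, X=0, W=2) weight 1/108
  (U=1, V=0, Y=1, Z=1, X=1, W=1) weight 1/108
  (U=1, V=0, Y=1, Z=1, X=1, W=2) weight 1/108
  (U=2, V=0, Y=0, Z=0, X=0, W=1) weight 1/486
  … 39 more
Group by Z:
  weight(Z=0) = 4/27
  weight(Z=1) = 4/27
Total weight = 4/27 + 4/27 = 8/27
P(Z=0 | obs) = 4/27 / 8/27 = 1/2
P(Z=1 | obs) = 4/27 / 8/27 = 1/2

P(Z=0) = 1/2, P(Z=1) = 1/2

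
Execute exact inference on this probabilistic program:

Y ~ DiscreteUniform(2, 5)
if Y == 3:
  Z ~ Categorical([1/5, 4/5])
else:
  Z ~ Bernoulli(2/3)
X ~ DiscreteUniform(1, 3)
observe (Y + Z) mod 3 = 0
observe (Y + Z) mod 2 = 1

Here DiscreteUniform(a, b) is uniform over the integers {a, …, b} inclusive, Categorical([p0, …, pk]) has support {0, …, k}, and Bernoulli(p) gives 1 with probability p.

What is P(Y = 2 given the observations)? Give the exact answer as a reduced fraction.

P(Y = 2 | obs) = 10/13

Enumerate traces; 6 have nonzero weight after conditioning:
  (Y=2, Z=1, X=1) weight 1/18
  (Y=2, Z=1, X=2) weight 1/18
  (Y=2, Z=1, X=3) weight 1/18
  (Y=3, Z=0, X=1) weight 1/60
  (Y=3, Z=0, X=2) weight 1/60
  (Y=3, Z=0, X=3) weight 1/60
Group by Y:
  weight(Y=2) = 1/6
  weight(Y=3) = 1/20
Total weight = 1/6 + 1/20 = 13/60
P(Y=2 | obs) = 1/6 / 13/60 = 10/13
P(Y=3 | obs) = 1/20 / 13/60 = 3/13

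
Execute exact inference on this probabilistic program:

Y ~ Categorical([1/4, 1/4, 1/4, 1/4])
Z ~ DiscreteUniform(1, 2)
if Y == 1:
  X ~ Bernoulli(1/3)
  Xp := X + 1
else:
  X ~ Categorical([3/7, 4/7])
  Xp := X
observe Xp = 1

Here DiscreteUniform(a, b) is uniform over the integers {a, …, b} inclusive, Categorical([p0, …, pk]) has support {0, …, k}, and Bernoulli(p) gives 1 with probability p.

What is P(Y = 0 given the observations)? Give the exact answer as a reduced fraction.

Enumerate traces; 8 have nonzero weight after conditioning:
  (Y=0, Z=1, X=1) weight 1/14
  (Y=0, Z=2, X=1) weight 1/14
  (Y=1, Z=1, X=0) weight 1/12
  (Y=1, Z=2, X=0) weight 1/12
  (Y=2, Z=1, X=1) weight 1/14
  (Y=2, Z=2, X=1) weight 1/14
  (Y=3, Z=1, X=1) weight 1/14
  (Y=3, Z=2, X=1) weight 1/14
Group by Y:
  weight(Y=0) = 1/7
  weight(Y=1) = 1/6
  weight(Y=2) = 1/7
  weight(Y=3) = 1/7
Total weight = 1/7 + 1/6 + 1/7 + 1/7 = 25/42
P(Y=0 | obs) = 1/7 / 25/42 = 6/25
P(Y=1 | obs) = 1/6 / 25/42 = 7/25
P(Y=2 | obs) = 1/7 / 25/42 = 6/25
P(Y=3 | obs) = 1/7 / 25/42 = 6/25

P(Y = 0 | obs) = 6/25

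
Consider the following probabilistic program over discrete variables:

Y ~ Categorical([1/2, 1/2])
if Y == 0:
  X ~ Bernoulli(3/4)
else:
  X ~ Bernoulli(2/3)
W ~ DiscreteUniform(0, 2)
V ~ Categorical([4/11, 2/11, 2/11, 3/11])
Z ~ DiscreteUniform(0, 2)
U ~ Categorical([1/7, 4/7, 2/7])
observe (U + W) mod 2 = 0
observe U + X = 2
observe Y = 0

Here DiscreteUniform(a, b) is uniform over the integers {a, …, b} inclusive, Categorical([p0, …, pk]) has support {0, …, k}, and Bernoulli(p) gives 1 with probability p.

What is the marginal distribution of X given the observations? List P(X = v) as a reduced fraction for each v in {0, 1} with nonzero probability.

Enumerate traces; 36 have nonzero weight after conditioning:
  (Y=0, X=0, W=0, V=0, Z=0, U=2) weight 1/693
  (Y=0, X=0, W=0, V=0, Z=1, U=2) weight 1/693
  (Y=0, X=0, W=0, V=0, Z=2, U=2) weight 1/693
  (Y=0, X=0, W=0, V=1, Z=0, U=2) weight 1/1386
  (Y=0, X=0, W=0, V=1, Z=1, U=2) weight 1/1386
  (Y=0, X=0, W=0, V=1, Z=2, U=2) weight 1/1386
  (Y=0, X=0, W=0, V=2, Z=0, U=2) weight 1/1386
  (Y=0, X=0, W=0, V=2, Z=1, U=2) weight 1/1386
  (Y=0, X=1, W=1, V=0, Z=0, U=1) weight 2/231
  … 27 more
Group by X:
  weight(X=0) = 1/42
  weight(X=1) = 1/14
Total weight = 1/42 + 1/14 = 2/21
P(X=0 | obs) = 1/42 / 2/21 = 1/4
P(X=1 | obs) = 1/14 / 2/21 = 3/4

P(X=0) = 1/4, P(X=1) = 3/4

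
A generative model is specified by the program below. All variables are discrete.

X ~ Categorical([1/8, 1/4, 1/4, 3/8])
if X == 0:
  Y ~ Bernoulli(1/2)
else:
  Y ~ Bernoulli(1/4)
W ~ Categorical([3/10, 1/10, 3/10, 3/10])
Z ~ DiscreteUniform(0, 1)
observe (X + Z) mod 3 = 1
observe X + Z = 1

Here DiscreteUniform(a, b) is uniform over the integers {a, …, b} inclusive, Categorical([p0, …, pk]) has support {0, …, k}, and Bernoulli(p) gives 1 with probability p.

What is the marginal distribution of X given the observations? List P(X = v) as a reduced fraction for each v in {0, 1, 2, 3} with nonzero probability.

Enumerate traces; 16 have nonzero weight after conditioning:
  (X=0, Y=0, W=0, Z=1) weight 3/320
  (X=0, Y=0, W=1, Z=1) weight 1/320
  (X=0, Y=0, W=2, Z=1) weight 3/320
  (X=0, Y=0, W=3, Z=1) weight 3/320
  (X=0, Y=1, W=0, Z=1) weight 3/320
  (X=0, Y=1, W=1, Z=1) weight 1/320
  (X=0, Y=1, W=2, Z=1) weight 3/320
  (X=0, Y=1, W=3, Z=1) weight 3/320
  (X=1, Y=0, W=0, Z=0) weight 9/320
  … 7 more
Group by X:
  weight(X=0) = 1/16
  weight(X=1) = 1/8
Total weight = 1/16 + 1/8 = 3/16
P(X=0 | obs) = 1/16 / 3/16 = 1/3
P(X=1 | obs) = 1/8 / 3/16 = 2/3

P(X=0) = 1/3, P(X=1) = 2/3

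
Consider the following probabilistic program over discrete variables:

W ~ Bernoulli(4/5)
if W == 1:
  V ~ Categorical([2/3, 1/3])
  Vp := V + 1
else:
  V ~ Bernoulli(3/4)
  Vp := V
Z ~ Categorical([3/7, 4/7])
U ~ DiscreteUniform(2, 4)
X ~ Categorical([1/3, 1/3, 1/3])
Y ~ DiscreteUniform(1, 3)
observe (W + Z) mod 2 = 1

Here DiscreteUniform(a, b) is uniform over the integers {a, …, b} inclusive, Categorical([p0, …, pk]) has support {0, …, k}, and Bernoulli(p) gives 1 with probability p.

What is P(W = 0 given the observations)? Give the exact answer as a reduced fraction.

P(W = 0 | obs) = 1/4

Enumerate traces; 108 have nonzero weight after conditioning:
  (W=0, V=0, Z=1, U=2, X=0, Y=1) weight 1/945
  (W=0, V=0, Z=1, U=2, X=0, Y=2) weight 1/945
  (W=0, V=0, Z=1, U=2, X=0, Y=3) weight 1/945
  (W=0, V=0, Z=1, U=2, X=1, Y=1) weight 1/945
  (W=0, V=0, Z=1, U=2, X=1, Y=2) weight 1/945
  (W=0, V=0, Z=1, U=2, X=1, Y=3) weight 1/945
  (W=0, V=0, Z=1, U=2, X=2, Y=1) weight 1/945
  (W=0, V=0, Z=1, U=2, X=2, Y=2) weight 1/945
  (W=1, V=0, Z=0, U=2, X=0, Y=1) weight 8/945
  … 99 more
Group by W:
  weight(W=0) = 4/35
  weight(W=1) = 12/35
Total weight = 4/35 + 12/35 = 16/35
P(W=0 | obs) = 4/35 / 16/35 = 1/4
P(W=1 | obs) = 12/35 / 16/35 = 3/4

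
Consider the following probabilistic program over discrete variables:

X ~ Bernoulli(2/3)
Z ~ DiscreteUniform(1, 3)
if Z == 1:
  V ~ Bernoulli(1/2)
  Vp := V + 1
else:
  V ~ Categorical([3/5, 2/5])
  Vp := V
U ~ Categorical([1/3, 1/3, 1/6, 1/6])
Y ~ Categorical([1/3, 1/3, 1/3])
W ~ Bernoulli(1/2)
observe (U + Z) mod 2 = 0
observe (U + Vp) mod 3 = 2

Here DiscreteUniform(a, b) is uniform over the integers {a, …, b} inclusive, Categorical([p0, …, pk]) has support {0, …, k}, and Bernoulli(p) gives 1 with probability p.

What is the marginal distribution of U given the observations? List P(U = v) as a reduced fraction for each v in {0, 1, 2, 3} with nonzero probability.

Enumerate traces; 48 have nonzero weight after conditioning:
  (X=0, Z=1, V=0, U=1, Y=0, W=0) weight 1/324
  (X=0, Z=1, V=0, U=1, Y=0, W=1) weight 1/324
  (X=0, Z=1, V=0, U=1, Y=1, W=0) weight 1/324
  (X=0, Z=1, V=0, U=1, Y=1, W=1) weight 1/324
  (X=0, Z=1, V=0, U=1, Y=2, W=0) weight 1/324
  (X=0, Z=1, V=0, U=1, Y=2, W=1) weight 1/324
  (X=0, Z=1, V=1, U=3, Y=0, W=0) weight 1/648
  (X=0, Z=1, V=1, U=3, Y=0, W=1) weight 1/648
  (X=0, Z=2, V=0, U=2, Y=0, W=0) weight 1/540
  … 39 more
Group by U:
  weight(U=1) = 1/10
  weight(U=2) = 1/30
  weight(U=3) = 1/36
Total weight = 1/10 + 1/30 + 1/36 = 29/180
P(U=1 | obs) = 1/10 / 29/180 = 18/29
P(U=2 | obs) = 1/30 / 29/180 = 6/29
P(U=3 | obs) = 1/36 / 29/180 = 5/29

P(U=1) = 18/29, P(U=2) = 6/29, P(U=3) = 5/29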